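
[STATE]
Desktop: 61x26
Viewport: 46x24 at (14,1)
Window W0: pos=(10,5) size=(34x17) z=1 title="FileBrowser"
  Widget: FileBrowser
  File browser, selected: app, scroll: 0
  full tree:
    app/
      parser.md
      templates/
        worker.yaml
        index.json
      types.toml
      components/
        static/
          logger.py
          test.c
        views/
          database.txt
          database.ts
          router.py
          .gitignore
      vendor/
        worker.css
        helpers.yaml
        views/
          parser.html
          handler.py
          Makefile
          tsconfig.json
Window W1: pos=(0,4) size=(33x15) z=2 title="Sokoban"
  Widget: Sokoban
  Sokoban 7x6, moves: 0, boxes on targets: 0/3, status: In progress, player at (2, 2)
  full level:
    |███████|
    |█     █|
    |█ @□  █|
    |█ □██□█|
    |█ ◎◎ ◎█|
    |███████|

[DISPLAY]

                                              
                                              
                                              
━━━━━━━━━━━━━━━━━━┓                           
                  ┃━━━━━━━━━━┓                
──────────────────┨          ┃                
                  ┃──────────┨                
                  ┃          ┃                
                  ┃          ┃                
                  ┃          ┃                
                  ┃          ┃                
                  ┃          ┃                
                  ┃          ┃                
                  ┃          ┃                
                  ┃          ┃                
                  ┃          ┃                
                  ┃          ┃                
━━━━━━━━━━━━━━━━━━┛          ┃                
                             ┃                
                             ┃                
━━━━━━━━━━━━━━━━━━━━━━━━━━━━━┛                
                                              
                                              
                                              


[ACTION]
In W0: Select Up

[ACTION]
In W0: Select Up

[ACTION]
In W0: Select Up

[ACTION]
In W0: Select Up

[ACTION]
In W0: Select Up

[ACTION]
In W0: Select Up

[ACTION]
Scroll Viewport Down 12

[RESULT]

                                              
                                              
━━━━━━━━━━━━━━━━━━┓                           
                  ┃━━━━━━━━━━┓                
──────────────────┨          ┃                
                  ┃──────────┨                
                  ┃          ┃                
                  ┃          ┃                
                  ┃          ┃                
                  ┃          ┃                
                  ┃          ┃                
                  ┃          ┃                
                  ┃          ┃                
                  ┃          ┃                
                  ┃          ┃                
                  ┃          ┃                
━━━━━━━━━━━━━━━━━━┛          ┃                
                             ┃                
                             ┃                
━━━━━━━━━━━━━━━━━━━━━━━━━━━━━┛                
                                              
                                              
                                              
                                              


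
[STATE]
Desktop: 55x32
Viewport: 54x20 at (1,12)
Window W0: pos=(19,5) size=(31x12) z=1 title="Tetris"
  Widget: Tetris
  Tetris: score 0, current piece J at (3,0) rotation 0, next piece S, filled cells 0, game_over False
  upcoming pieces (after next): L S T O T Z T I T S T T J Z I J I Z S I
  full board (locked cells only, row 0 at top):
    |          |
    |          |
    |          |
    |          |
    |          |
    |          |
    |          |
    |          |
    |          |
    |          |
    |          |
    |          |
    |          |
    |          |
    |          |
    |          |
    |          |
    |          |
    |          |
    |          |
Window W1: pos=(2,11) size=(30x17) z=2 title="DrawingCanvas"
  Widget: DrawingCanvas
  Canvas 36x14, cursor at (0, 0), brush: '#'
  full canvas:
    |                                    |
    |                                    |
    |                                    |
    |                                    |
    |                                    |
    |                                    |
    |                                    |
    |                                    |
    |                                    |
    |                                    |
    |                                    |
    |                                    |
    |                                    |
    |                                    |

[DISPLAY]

 ┃ DrawingCanvas              ┃                 ┃     
 ┠────────────────────────────┨                 ┃     
 ┃+                           ┃core:            ┃     
 ┃                            ┃                 ┃     
 ┃                            ┃━━━━━━━━━━━━━━━━━┛     
 ┃                            ┃                       
 ┃                            ┃                       
 ┃                            ┃                       
 ┃                            ┃                       
 ┃                            ┃                       
 ┃                            ┃                       
 ┃                            ┃                       
 ┃                            ┃                       
 ┃                            ┃                       
 ┃                            ┃                       
 ┗━━━━━━━━━━━━━━━━━━━━━━━━━━━━┛                       
                                                      
                                                      
                                                      
                                                      


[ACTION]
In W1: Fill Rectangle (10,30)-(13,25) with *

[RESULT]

 ┃ DrawingCanvas              ┃                 ┃     
 ┠────────────────────────────┨                 ┃     
 ┃+                           ┃core:            ┃     
 ┃                            ┃                 ┃     
 ┃                            ┃━━━━━━━━━━━━━━━━━┛     
 ┃                            ┃                       
 ┃                            ┃                       
 ┃                            ┃                       
 ┃                            ┃                       
 ┃                            ┃                       
 ┃                            ┃                       
 ┃                            ┃                       
 ┃                         ***┃                       
 ┃                         ***┃                       
 ┃                         ***┃                       
 ┗━━━━━━━━━━━━━━━━━━━━━━━━━━━━┛                       
                                                      
                                                      
                                                      
                                                      


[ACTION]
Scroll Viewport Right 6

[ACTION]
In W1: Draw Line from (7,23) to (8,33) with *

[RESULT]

 ┃ DrawingCanvas              ┃                 ┃     
 ┠────────────────────────────┨                 ┃     
 ┃+                           ┃core:            ┃     
 ┃                            ┃                 ┃     
 ┃                            ┃━━━━━━━━━━━━━━━━━┛     
 ┃                            ┃                       
 ┃                            ┃                       
 ┃                            ┃                       
 ┃                            ┃                       
 ┃                       *****┃                       
 ┃                            ┃                       
 ┃                            ┃                       
 ┃                         ***┃                       
 ┃                         ***┃                       
 ┃                         ***┃                       
 ┗━━━━━━━━━━━━━━━━━━━━━━━━━━━━┛                       
                                                      
                                                      
                                                      
                                                      


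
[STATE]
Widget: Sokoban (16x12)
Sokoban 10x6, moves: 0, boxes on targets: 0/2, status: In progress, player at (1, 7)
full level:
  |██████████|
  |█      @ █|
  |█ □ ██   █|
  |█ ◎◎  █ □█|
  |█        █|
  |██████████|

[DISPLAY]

██████████      
█      @ █      
█ □ ██   █      
█ ◎◎  █ □█      
█        █      
██████████      
Moves: 0  0/2   
                
                
                
                
                


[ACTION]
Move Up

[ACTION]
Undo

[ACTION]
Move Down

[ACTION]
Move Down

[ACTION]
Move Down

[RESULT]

██████████      
█        █      
█ □ ██   █      
█ ◎◎  █ □█      
█      @ █      
██████████      
Moves: 3  0/2   
                
                
                
                
                


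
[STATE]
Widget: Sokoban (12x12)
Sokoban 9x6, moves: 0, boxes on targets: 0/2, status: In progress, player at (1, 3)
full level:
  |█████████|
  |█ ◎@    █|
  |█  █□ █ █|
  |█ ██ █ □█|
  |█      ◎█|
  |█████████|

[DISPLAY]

█████████   
█ ◎@    █   
█  █□ █ █   
█ ██ █ □█   
█      ◎█   
█████████   
Moves: 0  0/
            
            
            
            
            


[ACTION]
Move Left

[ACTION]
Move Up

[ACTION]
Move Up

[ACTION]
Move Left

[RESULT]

█████████   
█@◎     █   
█  █□ █ █   
█ ██ █ □█   
█      ◎█   
█████████   
Moves: 2  0/
            
            
            
            
            


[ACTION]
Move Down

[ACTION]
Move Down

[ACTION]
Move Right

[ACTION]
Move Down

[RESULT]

█████████   
█ ◎     █   
█  █□ █ █   
█ ██ █ □█   
█@     ◎█   
█████████   
Moves: 5  0/
            
            
            
            
            


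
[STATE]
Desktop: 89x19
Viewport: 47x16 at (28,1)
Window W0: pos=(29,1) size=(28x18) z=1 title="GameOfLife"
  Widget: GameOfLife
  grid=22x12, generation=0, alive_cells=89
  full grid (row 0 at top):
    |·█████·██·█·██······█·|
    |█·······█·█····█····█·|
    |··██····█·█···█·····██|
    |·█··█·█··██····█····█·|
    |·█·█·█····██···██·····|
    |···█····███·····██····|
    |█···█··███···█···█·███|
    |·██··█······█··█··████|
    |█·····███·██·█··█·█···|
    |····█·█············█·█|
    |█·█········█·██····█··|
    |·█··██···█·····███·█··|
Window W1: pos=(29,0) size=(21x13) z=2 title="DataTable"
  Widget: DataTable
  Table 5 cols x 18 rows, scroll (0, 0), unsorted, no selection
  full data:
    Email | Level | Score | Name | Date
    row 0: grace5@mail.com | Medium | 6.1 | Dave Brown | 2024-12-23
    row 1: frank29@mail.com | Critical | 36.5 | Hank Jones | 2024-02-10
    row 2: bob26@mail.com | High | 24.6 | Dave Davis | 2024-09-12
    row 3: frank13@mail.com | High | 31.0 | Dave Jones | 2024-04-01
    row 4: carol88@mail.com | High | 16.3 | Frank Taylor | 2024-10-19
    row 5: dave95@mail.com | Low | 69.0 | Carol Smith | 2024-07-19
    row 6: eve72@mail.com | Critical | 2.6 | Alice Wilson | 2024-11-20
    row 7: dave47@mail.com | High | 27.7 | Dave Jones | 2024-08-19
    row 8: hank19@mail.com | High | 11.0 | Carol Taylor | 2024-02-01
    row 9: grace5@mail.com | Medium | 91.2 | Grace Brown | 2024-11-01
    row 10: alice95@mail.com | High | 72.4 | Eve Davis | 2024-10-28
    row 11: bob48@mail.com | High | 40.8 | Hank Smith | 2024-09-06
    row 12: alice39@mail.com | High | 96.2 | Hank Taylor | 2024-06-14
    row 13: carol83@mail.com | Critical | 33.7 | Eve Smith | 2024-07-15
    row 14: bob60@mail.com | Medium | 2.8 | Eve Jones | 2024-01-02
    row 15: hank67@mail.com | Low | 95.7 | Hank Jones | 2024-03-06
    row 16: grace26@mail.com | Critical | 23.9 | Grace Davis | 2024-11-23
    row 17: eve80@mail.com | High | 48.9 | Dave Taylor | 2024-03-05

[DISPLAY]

 ┃ DataTable         ┃━━━━━━┓                  
 ┠───────────────────┨      ┃                  
 ┃Email           │Le┃──────┨                  
 ┃────────────────┼──┃      ┃                  
 ┃grace5@mail.com │Me┃█·    ┃                  
 ┃frank29@mail.com│Cr┃█·    ┃                  
 ┃bob26@mail.com  │Hi┃██    ┃                  
 ┃frank13@mail.com│Hi┃█·    ┃                  
 ┃carol88@mail.com│Hi┃··    ┃                  
 ┃dave95@mail.com │Lo┃··    ┃                  
 ┃eve72@mail.com  │Cr┃██    ┃                  
 ┗━━━━━━━━━━━━━━━━━━━┛██    ┃                  
 ┃█·····███·██·█··█·█···    ┃                  
 ┃····█·█············█·█    ┃                  
 ┃█·█········█·██····█··    ┃                  
 ┃·█··██···█·····███·█··    ┃                  


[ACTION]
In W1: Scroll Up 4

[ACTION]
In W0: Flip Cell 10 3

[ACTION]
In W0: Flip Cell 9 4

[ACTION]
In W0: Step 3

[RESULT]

 ┃ DataTable         ┃━━━━━━┓                  
 ┠───────────────────┨      ┃                  
 ┃Email           │Le┃──────┨                  
 ┃────────────────┼──┃      ┃                  
 ┃grace5@mail.com │Me┃··    ┃                  
 ┃frank29@mail.com│Cr┃··    ┃                  
 ┃bob26@mail.com  │Hi┃··    ┃                  
 ┃frank13@mail.com│Hi┃·█    ┃                  
 ┃carol88@mail.com│Hi┃·█    ┃                  
 ┃dave95@mail.com │Lo┃··    ┃                  
 ┃eve72@mail.com  │Cr┃██    ┃                  
 ┗━━━━━━━━━━━━━━━━━━━┛··    ┃                  
 ┃···█···██·████·█··█··█    ┃                  
 ┃█···█·········█·█··███    ┃                  
 ┃█·█·█·█······██·█·····    ┃                  
 ┃···············███····    ┃                  


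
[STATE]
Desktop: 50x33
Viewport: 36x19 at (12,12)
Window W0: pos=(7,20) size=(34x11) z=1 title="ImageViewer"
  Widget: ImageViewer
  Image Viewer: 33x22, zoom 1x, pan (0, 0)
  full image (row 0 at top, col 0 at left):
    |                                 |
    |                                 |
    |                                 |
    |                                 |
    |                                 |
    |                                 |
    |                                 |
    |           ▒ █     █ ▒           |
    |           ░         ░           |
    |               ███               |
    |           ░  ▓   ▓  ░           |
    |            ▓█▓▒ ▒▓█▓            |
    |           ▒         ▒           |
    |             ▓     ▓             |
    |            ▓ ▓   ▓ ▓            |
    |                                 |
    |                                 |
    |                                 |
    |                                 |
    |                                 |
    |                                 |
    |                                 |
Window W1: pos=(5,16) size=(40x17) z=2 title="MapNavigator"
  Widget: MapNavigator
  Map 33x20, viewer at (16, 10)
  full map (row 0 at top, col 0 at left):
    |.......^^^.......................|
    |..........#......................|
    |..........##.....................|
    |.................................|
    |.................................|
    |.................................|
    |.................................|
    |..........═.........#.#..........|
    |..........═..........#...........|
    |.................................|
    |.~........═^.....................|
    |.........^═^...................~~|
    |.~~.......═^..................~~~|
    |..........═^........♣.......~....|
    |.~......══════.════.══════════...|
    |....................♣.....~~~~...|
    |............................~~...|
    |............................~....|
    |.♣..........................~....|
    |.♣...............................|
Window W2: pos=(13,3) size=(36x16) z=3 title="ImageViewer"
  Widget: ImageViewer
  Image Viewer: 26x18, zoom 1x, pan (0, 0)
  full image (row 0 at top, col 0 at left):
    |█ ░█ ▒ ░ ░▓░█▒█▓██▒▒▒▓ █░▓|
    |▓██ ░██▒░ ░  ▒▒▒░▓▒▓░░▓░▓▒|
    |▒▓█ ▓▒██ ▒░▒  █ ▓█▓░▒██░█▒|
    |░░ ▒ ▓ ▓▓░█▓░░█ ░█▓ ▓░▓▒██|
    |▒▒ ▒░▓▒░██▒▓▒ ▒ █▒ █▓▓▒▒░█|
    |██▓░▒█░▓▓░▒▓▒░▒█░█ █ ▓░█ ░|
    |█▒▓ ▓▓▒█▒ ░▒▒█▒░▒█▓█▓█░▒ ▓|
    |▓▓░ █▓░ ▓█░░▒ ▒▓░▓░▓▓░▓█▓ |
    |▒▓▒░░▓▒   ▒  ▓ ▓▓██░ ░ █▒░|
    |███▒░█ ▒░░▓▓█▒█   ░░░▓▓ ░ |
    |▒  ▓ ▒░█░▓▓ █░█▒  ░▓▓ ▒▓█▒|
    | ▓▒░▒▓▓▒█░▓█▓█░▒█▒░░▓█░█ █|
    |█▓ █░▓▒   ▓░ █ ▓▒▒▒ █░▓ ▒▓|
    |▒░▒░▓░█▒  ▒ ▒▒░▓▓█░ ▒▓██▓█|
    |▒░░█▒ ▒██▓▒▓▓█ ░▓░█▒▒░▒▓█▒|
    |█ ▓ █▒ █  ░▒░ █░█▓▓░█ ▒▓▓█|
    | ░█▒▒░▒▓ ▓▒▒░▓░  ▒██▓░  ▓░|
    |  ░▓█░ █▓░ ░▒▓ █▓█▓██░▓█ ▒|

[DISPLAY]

 ┃█▒▓ ▓▓▒█▒ ░▒▒█▒░▒█▓█▓█░▒ ▓        
 ┃▓▓░ █▓░ ▓█░░▒ ▒▓░▓░▓▓░▓█▓         
 ┃▒▓▒░░▓▒   ▒  ▓ ▓▓██░ ░ █▒░        
 ┃███▒░█ ▒░░▓▓█▒█   ░░░▓▓ ░         
━┃▒  ▓ ▒░█░▓▓ █░█▒  ░▓▓ ▒▓█▒        
v┃ ▓▒░▒▓▓▒█░▓█▓█░▒█▒░░▓█░█ █        
─┗━━━━━━━━━━━━━━━━━━━━━━━━━━━━━━━━━━
..............................  ┃   
..............................  ┃   
..............................  ┃   
.......═.........#.#..........  ┃   
.......═..........#...........  ┃   
..............................  ┃   
.......═^....@................  ┃   
......^═^...................~~  ┃   
.......═^..................~~~  ┃   
.......═^........♣.......~....  ┃   
.....══════.════.══════════...  ┃   
.................♣.....~~~~...  ┃   


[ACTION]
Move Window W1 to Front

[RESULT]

 ┃█▒▓ ▓▓▒█▒ ░▒▒█▒░▒█▓█▓█░▒ ▓        
 ┃▓▓░ █▓░ ▓█░░▒ ▒▓░▓░▓▓░▓█▓         
 ┃▒▓▒░░▓▒   ▒  ▓ ▓▓██░ ░ █▒░        
 ┃███▒░█ ▒░░▓▓█▒█   ░░░▓▓ ░         
━━━━━━━━━━━━━━━━━━━━━━━━━━━━━━━━┓   
vigator                         ┃   
────────────────────────────────┨━━━
..............................  ┃   
..............................  ┃   
..............................  ┃   
.......═.........#.#..........  ┃   
.......═..........#...........  ┃   
..............................  ┃   
.......═^....@................  ┃   
......^═^...................~~  ┃   
.......═^..................~~~  ┃   
.......═^........♣.......~....  ┃   
.....══════.════.══════════...  ┃   
.................♣.....~~~~...  ┃   


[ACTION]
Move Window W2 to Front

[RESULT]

 ┃█▒▓ ▓▓▒█▒ ░▒▒█▒░▒█▓█▓█░▒ ▓        
 ┃▓▓░ █▓░ ▓█░░▒ ▒▓░▓░▓▓░▓█▓         
 ┃▒▓▒░░▓▒   ▒  ▓ ▓▓██░ ░ █▒░        
 ┃███▒░█ ▒░░▓▓█▒█   ░░░▓▓ ░         
━┃▒  ▓ ▒░█░▓▓ █░█▒  ░▓▓ ▒▓█▒        
v┃ ▓▒░▒▓▓▒█░▓█▓█░▒█▒░░▓█░█ █        
─┗━━━━━━━━━━━━━━━━━━━━━━━━━━━━━━━━━━
..............................  ┃   
..............................  ┃   
..............................  ┃   
.......═.........#.#..........  ┃   
.......═..........#...........  ┃   
..............................  ┃   
.......═^....@................  ┃   
......^═^...................~~  ┃   
.......═^..................~~~  ┃   
.......═^........♣.......~....  ┃   
.....══════.════.══════════...  ┃   
.................♣.....~~~~...  ┃   


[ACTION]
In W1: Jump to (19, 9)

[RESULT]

 ┃█▒▓ ▓▓▒█▒ ░▒▒█▒░▒█▓█▓█░▒ ▓        
 ┃▓▓░ █▓░ ▓█░░▒ ▒▓░▓░▓▓░▓█▓         
 ┃▒▓▒░░▓▒   ▒  ▓ ▓▓██░ ░ █▒░        
 ┃███▒░█ ▒░░▓▓█▒█   ░░░▓▓ ░         
━┃▒  ▓ ▒░█░▓▓ █░█▒  ░▓▓ ▒▓█▒        
v┃ ▓▒░▒▓▓▒█░▓█▓█░▒█▒░░▓█░█ █        
─┗━━━━━━━━━━━━━━━━━━━━━━━━━━━━━━━━━━
...........................     ┃   
...........................     ┃   
...........................     ┃   
...........................     ┃   
....═.........#.#..........     ┃   
....═..........#...........     ┃   
.............@.............     ┃   
....═^.....................     ┃   
...^═^...................~~     ┃   
....═^..................~~~     ┃   
....═^........♣.......~....     ┃   
..══════.════.══════════...     ┃   


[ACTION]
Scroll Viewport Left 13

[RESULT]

             ┃█▒▓ ▓▓▒█▒ ░▒▒█▒░▒█▓█▓█
             ┃▓▓░ █▓░ ▓█░░▒ ▒▓░▓░▓▓░
             ┃▒▓▒░░▓▒   ▒  ▓ ▓▓██░ ░
             ┃███▒░█ ▒░░▓▓█▒█   ░░░▓
     ┏━━━━━━━┃▒  ▓ ▒░█░▓▓ █░█▒  ░▓▓ 
     ┃ MapNav┃ ▓▒░▒▓▓▒█░▓█▓█░▒█▒░░▓█
     ┠───────┗━━━━━━━━━━━━━━━━━━━━━━
     ┃..............................
     ┃..............................
     ┃..............................
     ┃..............................
     ┃..........═.........#.#.......
     ┃..........═..........#........
     ┃...................@..........
     ┃.~........═^..................
     ┃.........^═^..................
     ┃.~~.......═^..................
     ┃..........═^........♣.......~.
     ┃.~......══════.════.══════════


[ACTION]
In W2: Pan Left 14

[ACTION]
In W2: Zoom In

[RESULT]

             ┃░░░░  ▒▒  ▓▓  ▓▓▓▓░░██
             ┃░░░░  ▒▒  ▓▓  ▓▓▓▓░░██
             ┃▒▒▒▒  ▒▒░░▓▓▒▒░░████▒▒
             ┃▒▒▒▒  ▒▒░░▓▓▒▒░░████▒▒
     ┏━━━━━━━┃████▓▓░░▒▒██░░▓▓▓▓░░▒▒
     ┃ MapNav┃████▓▓░░▒▒██░░▓▓▓▓░░▒▒
     ┠───────┗━━━━━━━━━━━━━━━━━━━━━━
     ┃..............................
     ┃..............................
     ┃..............................
     ┃..............................
     ┃..........═.........#.#.......
     ┃..........═..........#........
     ┃...................@..........
     ┃.~........═^..................
     ┃.........^═^..................
     ┃.~~.......═^..................
     ┃..........═^........♣.......~.
     ┃.~......══════.════.══════════


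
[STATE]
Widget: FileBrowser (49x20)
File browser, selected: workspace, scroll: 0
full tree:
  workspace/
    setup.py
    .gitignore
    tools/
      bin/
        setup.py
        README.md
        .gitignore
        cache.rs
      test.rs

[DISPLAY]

> [-] workspace/                                 
    setup.py                                     
    .gitignore                                   
    [+] tools/                                   
                                                 
                                                 
                                                 
                                                 
                                                 
                                                 
                                                 
                                                 
                                                 
                                                 
                                                 
                                                 
                                                 
                                                 
                                                 
                                                 


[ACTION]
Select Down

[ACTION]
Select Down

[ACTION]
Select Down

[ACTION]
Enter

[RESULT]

  [-] workspace/                                 
    setup.py                                     
    .gitignore                                   
  > [-] tools/                                   
      [+] bin/                                   
      test.rs                                    
                                                 
                                                 
                                                 
                                                 
                                                 
                                                 
                                                 
                                                 
                                                 
                                                 
                                                 
                                                 
                                                 
                                                 


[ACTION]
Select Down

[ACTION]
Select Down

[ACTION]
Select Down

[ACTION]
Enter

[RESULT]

  [-] workspace/                                 
    setup.py                                     
    .gitignore                                   
    [-] tools/                                   
      [+] bin/                                   
    > test.rs                                    
                                                 
                                                 
                                                 
                                                 
                                                 
                                                 
                                                 
                                                 
                                                 
                                                 
                                                 
                                                 
                                                 
                                                 


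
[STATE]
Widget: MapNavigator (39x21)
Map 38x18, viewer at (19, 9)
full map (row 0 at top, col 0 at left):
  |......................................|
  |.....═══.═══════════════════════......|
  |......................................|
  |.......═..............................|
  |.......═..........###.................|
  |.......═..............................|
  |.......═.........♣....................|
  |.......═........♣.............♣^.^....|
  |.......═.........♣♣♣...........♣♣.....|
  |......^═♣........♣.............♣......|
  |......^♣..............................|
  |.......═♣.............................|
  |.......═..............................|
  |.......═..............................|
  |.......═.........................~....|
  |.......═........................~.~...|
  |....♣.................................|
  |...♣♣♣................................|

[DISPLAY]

                                       
...................................... 
.....═══.═══════════════════════...... 
...................................... 
.......═.............................. 
.......═..........###................. 
.......═.............................. 
.......═.........♣.................... 
.......═........♣.............♣^.^.... 
.......═.........♣♣♣...........♣♣..... 
......^═♣........♣.@...........♣...... 
......^♣.............................. 
.......═♣............................. 
.......═.............................. 
.......═.............................. 
.......═.........................~.... 
.......═........................~.~... 
....♣................................. 
...♣♣♣................................ 
                                       
                                       


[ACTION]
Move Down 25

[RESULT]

.......═........♣.............♣^.^.... 
.......═.........♣♣♣...........♣♣..... 
......^═♣........♣.............♣...... 
......^♣.............................. 
.......═♣............................. 
.......═.............................. 
.......═.............................. 
.......═.........................~.... 
.......═........................~.~... 
....♣................................. 
...♣♣♣.............@.................. 
                                       
                                       
                                       
                                       
                                       
                                       
                                       
                                       
                                       
                                       


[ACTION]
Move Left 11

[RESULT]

           .......═........♣...........
           .......═.........♣♣♣........
           ......^═♣........♣..........
           ......^♣....................
           .......═♣...................
           .......═....................
           .......═....................
           .......═....................
           .......═....................
           ....♣.......................
           ...♣♣♣..@...................
                                       
                                       
                                       
                                       
                                       
                                       
                                       
                                       
                                       
                                       


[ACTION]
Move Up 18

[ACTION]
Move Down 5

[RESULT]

                                       
                                       
                                       
                                       
                                       
           ............................
           .....═══.═══════════════════
           ............................
           .......═....................
           .......═..........###.......
           .......═@...................
           .......═.........♣..........
           .......═........♣...........
           .......═.........♣♣♣........
           ......^═♣........♣..........
           ......^♣....................
           .......═♣...................
           .......═....................
           .......═....................
           .......═....................
           .......═....................


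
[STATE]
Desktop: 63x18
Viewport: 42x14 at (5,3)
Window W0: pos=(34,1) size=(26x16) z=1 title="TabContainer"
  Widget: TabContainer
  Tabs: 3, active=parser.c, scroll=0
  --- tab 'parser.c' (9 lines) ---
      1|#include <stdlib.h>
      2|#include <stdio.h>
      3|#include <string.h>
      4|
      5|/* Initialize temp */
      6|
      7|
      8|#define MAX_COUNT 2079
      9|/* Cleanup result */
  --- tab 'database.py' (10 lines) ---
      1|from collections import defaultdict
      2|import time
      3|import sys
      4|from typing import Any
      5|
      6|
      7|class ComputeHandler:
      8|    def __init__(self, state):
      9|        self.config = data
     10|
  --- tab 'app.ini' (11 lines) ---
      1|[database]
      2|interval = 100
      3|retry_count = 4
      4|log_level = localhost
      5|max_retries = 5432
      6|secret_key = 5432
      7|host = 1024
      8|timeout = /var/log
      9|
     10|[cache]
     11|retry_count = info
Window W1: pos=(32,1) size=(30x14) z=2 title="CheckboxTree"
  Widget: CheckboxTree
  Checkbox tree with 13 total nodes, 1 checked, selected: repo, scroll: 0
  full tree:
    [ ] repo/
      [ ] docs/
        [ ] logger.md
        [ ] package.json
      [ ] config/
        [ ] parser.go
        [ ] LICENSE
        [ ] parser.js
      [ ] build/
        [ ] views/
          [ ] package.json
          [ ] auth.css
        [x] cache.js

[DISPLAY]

                           ┠──────────────
                           ┃>[-] repo/    
                           ┃   [ ] docs/  
                           ┃     [ ] logge
                           ┃     [ ] packa
                           ┃   [ ] config/
                           ┃     [ ] parse
                           ┃     [ ] LICEN
                           ┃     [ ] parse
                           ┃   [-] build/ 
                           ┃     [ ] views
                           ┗━━━━━━━━━━━━━━
                             ┃            
                             ┗━━━━━━━━━━━━


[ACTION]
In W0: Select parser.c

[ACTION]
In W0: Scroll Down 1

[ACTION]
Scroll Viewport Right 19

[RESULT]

           ┠────────────────────────────┨ 
           ┃>[-] repo/                  ┃ 
           ┃   [ ] docs/                ┃ 
           ┃     [ ] logger.md          ┃ 
           ┃     [ ] package.json       ┃ 
           ┃   [ ] config/              ┃ 
           ┃     [ ] parser.go          ┃ 
           ┃     [ ] LICENSE            ┃ 
           ┃     [ ] parser.js          ┃ 
           ┃   [-] build/               ┃ 
           ┃     [ ] views/             ┃ 
           ┗━━━━━━━━━━━━━━━━━━━━━━━━━━━━┛ 
             ┃                        ┃   
             ┗━━━━━━━━━━━━━━━━━━━━━━━━┛   


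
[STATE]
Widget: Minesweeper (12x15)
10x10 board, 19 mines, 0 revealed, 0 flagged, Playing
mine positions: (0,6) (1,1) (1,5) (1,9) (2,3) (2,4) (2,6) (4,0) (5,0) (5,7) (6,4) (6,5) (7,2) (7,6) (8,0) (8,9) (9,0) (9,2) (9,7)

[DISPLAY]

■■■■■■■■■■  
■■■■■■■■■■  
■■■■■■■■■■  
■■■■■■■■■■  
■■■■■■■■■■  
■■■■■■■■■■  
■■■■■■■■■■  
■■■■■■■■■■  
■■■■■■■■■■  
■■■■■■■■■■  
            
            
            
            
            


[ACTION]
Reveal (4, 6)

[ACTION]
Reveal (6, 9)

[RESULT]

■■■■■■■■■■  
■■■■■■■■■■  
■■■■■■■111  
■■■■■■■1    
■■■■■■111   
■■■■■■■■1   
■■■■■■■■1   
■■■■■■■■11  
■■■■■■■■■■  
■■■■■■■■■■  
            
            
            
            
            


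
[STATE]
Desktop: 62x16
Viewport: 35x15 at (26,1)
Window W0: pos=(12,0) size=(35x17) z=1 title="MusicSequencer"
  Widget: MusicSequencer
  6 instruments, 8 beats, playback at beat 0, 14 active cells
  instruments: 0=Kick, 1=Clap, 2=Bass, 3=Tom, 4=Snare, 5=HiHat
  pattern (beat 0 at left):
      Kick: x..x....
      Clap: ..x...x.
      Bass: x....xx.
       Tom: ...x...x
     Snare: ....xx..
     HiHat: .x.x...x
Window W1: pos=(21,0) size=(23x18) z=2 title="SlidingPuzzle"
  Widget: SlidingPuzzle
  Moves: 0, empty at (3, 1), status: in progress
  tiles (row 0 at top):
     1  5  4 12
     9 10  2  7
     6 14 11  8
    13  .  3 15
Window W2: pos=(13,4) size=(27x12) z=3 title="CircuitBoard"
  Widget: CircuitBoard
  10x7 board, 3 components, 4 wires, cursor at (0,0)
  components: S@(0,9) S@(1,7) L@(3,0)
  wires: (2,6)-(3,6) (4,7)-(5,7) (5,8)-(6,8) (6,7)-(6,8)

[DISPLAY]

dingPuzzle       ┃  ┃              
─────────────────┨──┨              
─┬────┬────┬────┐┃  ┃              
━━━━━━━━━━━━━┓2 │┃  ┃              
d            ┃──┤┃  ┃              
─────────────┨7 │┃  ┃              
 5 6 7 8 9   ┃──┤┃  ┃              
             ┃8 │┃  ┃              
             ┃──┤┃  ┃              
             ┃5 │┃  ┃              
             ┃──┘┃  ┃              
             ┃   ┃  ┃              
             ┃   ┃  ┃              
             ┃   ┃  ┃              
━━━━━━━━━━━━━┛   ┃  ┃              


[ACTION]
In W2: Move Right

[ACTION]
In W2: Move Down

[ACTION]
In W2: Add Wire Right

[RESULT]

dingPuzzle       ┃  ┃              
─────────────────┨──┨              
─┬────┬────┬────┐┃  ┃              
━━━━━━━━━━━━━┓2 │┃  ┃              
d            ┃──┤┃  ┃              
─────────────┨7 │┃  ┃              
 5 6 7 8 9   ┃──┤┃  ┃              
             ┃8 │┃  ┃              
             ┃──┤┃  ┃              
·            ┃5 │┃  ┃              
             ┃──┘┃  ┃              
             ┃   ┃  ┃              
             ┃   ┃  ┃              
             ┃   ┃  ┃              
━━━━━━━━━━━━━┛   ┃  ┃              


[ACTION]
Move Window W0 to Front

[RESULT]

er                  ┃              
────────────────────┨              
7                   ┃              
·                   ┃              
·                   ┃              
·                   ┃              
█                   ┃              
·                   ┃              
█                   ┃              
                    ┃              
                    ┃              
                    ┃              
                    ┃              
                    ┃              
                    ┃              


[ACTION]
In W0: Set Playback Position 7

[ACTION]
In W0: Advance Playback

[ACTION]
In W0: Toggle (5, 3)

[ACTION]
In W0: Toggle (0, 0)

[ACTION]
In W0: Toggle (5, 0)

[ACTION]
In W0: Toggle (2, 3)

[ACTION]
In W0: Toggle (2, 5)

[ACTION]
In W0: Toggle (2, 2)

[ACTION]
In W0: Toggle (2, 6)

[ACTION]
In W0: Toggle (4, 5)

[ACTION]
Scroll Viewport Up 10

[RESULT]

━━━━━━━━━━━━━━━━━━━━┓              
er                  ┃              
────────────────────┨              
7                   ┃              
·                   ┃              
·                   ┃              
·                   ┃              
█                   ┃              
·                   ┃              
█                   ┃              
                    ┃              
                    ┃              
                    ┃              
                    ┃              
                    ┃              
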